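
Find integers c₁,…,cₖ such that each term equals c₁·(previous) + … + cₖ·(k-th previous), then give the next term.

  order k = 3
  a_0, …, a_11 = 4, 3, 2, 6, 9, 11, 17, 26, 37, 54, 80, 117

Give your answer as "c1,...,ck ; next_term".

  a_3 = 1·2 + 0·3 + 1·4 = 6
  a_4 = 1·6 + 0·2 + 1·3 = 9
  a_5 = 1·9 + 0·6 + 1·2 = 11
  a_6 = 1·11 + 0·9 + 1·6 = 17
  a_7 = 1·17 + 0·11 + 1·9 = 26
  a_8 = 1·26 + 0·17 + 1·11 = 37
  a_9 = 1·37 + 0·26 + 1·17 = 54
  a_10 = 1·54 + 0·37 + 1·26 = 80
  a_11 = 1·80 + 0·54 + 1·37 = 117
  a_12 = 1·117 + 0·80 + 1·54 = 171

1,0,1 ; 171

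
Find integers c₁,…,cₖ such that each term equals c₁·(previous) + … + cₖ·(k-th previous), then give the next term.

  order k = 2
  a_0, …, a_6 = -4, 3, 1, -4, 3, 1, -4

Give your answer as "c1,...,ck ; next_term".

-1,-1 ; 3

  a_2 = -1·3 + -1·-4 = 1
  a_3 = -1·1 + -1·3 = -4
  a_4 = -1·-4 + -1·1 = 3
  a_5 = -1·3 + -1·-4 = 1
  a_6 = -1·1 + -1·3 = -4
  a_7 = -1·-4 + -1·1 = 3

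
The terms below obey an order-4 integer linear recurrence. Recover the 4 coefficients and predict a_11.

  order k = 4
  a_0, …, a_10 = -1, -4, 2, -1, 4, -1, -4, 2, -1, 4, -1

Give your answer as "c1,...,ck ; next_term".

-1,-1,-1,-1 ; -4

  a_4 = -1·-1 + -1·2 + -1·-4 + -1·-1 = 4
  a_5 = -1·4 + -1·-1 + -1·2 + -1·-4 = -1
  a_6 = -1·-1 + -1·4 + -1·-1 + -1·2 = -4
  a_7 = -1·-4 + -1·-1 + -1·4 + -1·-1 = 2
  a_8 = -1·2 + -1·-4 + -1·-1 + -1·4 = -1
  a_9 = -1·-1 + -1·2 + -1·-4 + -1·-1 = 4
  a_10 = -1·4 + -1·-1 + -1·2 + -1·-4 = -1
  a_11 = -1·-1 + -1·4 + -1·-1 + -1·2 = -4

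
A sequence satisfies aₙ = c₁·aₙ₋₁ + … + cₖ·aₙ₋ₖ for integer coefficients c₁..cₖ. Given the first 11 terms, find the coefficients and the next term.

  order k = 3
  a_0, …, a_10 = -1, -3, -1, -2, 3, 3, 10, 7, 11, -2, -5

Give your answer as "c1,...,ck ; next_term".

  a_3 = 1·-1 + 1·-3 + -2·-1 = -2
  a_4 = 1·-2 + 1·-1 + -2·-3 = 3
  a_5 = 1·3 + 1·-2 + -2·-1 = 3
  a_6 = 1·3 + 1·3 + -2·-2 = 10
  a_7 = 1·10 + 1·3 + -2·3 = 7
  a_8 = 1·7 + 1·10 + -2·3 = 11
  a_9 = 1·11 + 1·7 + -2·10 = -2
  a_10 = 1·-2 + 1·11 + -2·7 = -5
  a_11 = 1·-5 + 1·-2 + -2·11 = -29

1,1,-2 ; -29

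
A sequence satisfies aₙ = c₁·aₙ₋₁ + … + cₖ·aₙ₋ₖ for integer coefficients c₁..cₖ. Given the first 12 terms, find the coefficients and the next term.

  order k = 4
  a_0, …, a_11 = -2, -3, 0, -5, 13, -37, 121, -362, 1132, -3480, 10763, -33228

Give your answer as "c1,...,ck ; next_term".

-2,4,1,-3 ; 102632

  a_4 = -2·-5 + 4·0 + 1·-3 + -3·-2 = 13
  a_5 = -2·13 + 4·-5 + 1·0 + -3·-3 = -37
  a_6 = -2·-37 + 4·13 + 1·-5 + -3·0 = 121
  a_7 = -2·121 + 4·-37 + 1·13 + -3·-5 = -362
  a_8 = -2·-362 + 4·121 + 1·-37 + -3·13 = 1132
  a_9 = -2·1132 + 4·-362 + 1·121 + -3·-37 = -3480
  a_10 = -2·-3480 + 4·1132 + 1·-362 + -3·121 = 10763
  a_11 = -2·10763 + 4·-3480 + 1·1132 + -3·-362 = -33228
  a_12 = -2·-33228 + 4·10763 + 1·-3480 + -3·1132 = 102632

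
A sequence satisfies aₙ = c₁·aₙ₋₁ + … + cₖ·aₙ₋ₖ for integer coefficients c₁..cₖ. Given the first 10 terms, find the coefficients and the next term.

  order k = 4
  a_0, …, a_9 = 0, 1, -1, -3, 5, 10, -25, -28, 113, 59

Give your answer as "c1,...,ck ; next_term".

  a_4 = -1·-3 + -4·-1 + -2·1 + 1·0 = 5
  a_5 = -1·5 + -4·-3 + -2·-1 + 1·1 = 10
  a_6 = -1·10 + -4·5 + -2·-3 + 1·-1 = -25
  a_7 = -1·-25 + -4·10 + -2·5 + 1·-3 = -28
  a_8 = -1·-28 + -4·-25 + -2·10 + 1·5 = 113
  a_9 = -1·113 + -4·-28 + -2·-25 + 1·10 = 59
  a_10 = -1·59 + -4·113 + -2·-28 + 1·-25 = -480

-1,-4,-2,1 ; -480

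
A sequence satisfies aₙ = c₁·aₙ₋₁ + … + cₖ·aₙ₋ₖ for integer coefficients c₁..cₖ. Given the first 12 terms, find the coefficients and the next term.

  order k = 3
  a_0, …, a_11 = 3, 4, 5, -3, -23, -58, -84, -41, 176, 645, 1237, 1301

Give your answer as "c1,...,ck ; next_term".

  a_3 = 2·5 + -1·4 + -3·3 = -3
  a_4 = 2·-3 + -1·5 + -3·4 = -23
  a_5 = 2·-23 + -1·-3 + -3·5 = -58
  a_6 = 2·-58 + -1·-23 + -3·-3 = -84
  a_7 = 2·-84 + -1·-58 + -3·-23 = -41
  a_8 = 2·-41 + -1·-84 + -3·-58 = 176
  a_9 = 2·176 + -1·-41 + -3·-84 = 645
  a_10 = 2·645 + -1·176 + -3·-41 = 1237
  a_11 = 2·1237 + -1·645 + -3·176 = 1301
  a_12 = 2·1301 + -1·1237 + -3·645 = -570

2,-1,-3 ; -570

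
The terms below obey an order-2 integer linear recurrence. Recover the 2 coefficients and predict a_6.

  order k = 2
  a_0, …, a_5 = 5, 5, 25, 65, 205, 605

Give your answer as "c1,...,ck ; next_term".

2,3 ; 1825

  a_2 = 2·5 + 3·5 = 25
  a_3 = 2·25 + 3·5 = 65
  a_4 = 2·65 + 3·25 = 205
  a_5 = 2·205 + 3·65 = 605
  a_6 = 2·605 + 3·205 = 1825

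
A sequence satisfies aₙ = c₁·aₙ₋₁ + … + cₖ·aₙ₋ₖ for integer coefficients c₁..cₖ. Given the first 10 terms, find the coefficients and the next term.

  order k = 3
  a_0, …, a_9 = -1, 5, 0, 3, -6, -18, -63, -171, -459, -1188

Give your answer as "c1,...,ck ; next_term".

  a_3 = 3·0 + 0·5 + -3·-1 = 3
  a_4 = 3·3 + 0·0 + -3·5 = -6
  a_5 = 3·-6 + 0·3 + -3·0 = -18
  a_6 = 3·-18 + 0·-6 + -3·3 = -63
  a_7 = 3·-63 + 0·-18 + -3·-6 = -171
  a_8 = 3·-171 + 0·-63 + -3·-18 = -459
  a_9 = 3·-459 + 0·-171 + -3·-63 = -1188
  a_10 = 3·-1188 + 0·-459 + -3·-171 = -3051

3,0,-3 ; -3051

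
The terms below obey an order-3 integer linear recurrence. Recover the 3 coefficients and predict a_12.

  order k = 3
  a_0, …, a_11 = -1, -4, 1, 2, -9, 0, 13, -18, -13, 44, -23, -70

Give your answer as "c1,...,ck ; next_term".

  a_3 = 0·1 + -1·-4 + 2·-1 = 2
  a_4 = 0·2 + -1·1 + 2·-4 = -9
  a_5 = 0·-9 + -1·2 + 2·1 = 0
  a_6 = 0·0 + -1·-9 + 2·2 = 13
  a_7 = 0·13 + -1·0 + 2·-9 = -18
  a_8 = 0·-18 + -1·13 + 2·0 = -13
  a_9 = 0·-13 + -1·-18 + 2·13 = 44
  a_10 = 0·44 + -1·-13 + 2·-18 = -23
  a_11 = 0·-23 + -1·44 + 2·-13 = -70
  a_12 = 0·-70 + -1·-23 + 2·44 = 111

0,-1,2 ; 111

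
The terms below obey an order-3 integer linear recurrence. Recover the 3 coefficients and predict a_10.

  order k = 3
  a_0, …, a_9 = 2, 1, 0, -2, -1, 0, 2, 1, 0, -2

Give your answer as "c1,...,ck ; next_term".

0,0,-1 ; -1

  a_3 = 0·0 + 0·1 + -1·2 = -2
  a_4 = 0·-2 + 0·0 + -1·1 = -1
  a_5 = 0·-1 + 0·-2 + -1·0 = 0
  a_6 = 0·0 + 0·-1 + -1·-2 = 2
  a_7 = 0·2 + 0·0 + -1·-1 = 1
  a_8 = 0·1 + 0·2 + -1·0 = 0
  a_9 = 0·0 + 0·1 + -1·2 = -2
  a_10 = 0·-2 + 0·0 + -1·1 = -1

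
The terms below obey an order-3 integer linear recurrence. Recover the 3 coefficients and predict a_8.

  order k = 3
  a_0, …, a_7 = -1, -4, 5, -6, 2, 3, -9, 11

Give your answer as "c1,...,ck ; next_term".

  a_3 = -1·5 + 0·-4 + 1·-1 = -6
  a_4 = -1·-6 + 0·5 + 1·-4 = 2
  a_5 = -1·2 + 0·-6 + 1·5 = 3
  a_6 = -1·3 + 0·2 + 1·-6 = -9
  a_7 = -1·-9 + 0·3 + 1·2 = 11
  a_8 = -1·11 + 0·-9 + 1·3 = -8

-1,0,1 ; -8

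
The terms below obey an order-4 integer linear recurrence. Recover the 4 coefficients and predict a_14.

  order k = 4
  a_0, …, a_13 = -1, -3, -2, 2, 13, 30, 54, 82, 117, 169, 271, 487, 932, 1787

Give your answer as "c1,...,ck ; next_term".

3,-2,-2,3 ; 3336

  a_4 = 3·2 + -2·-2 + -2·-3 + 3·-1 = 13
  a_5 = 3·13 + -2·2 + -2·-2 + 3·-3 = 30
  a_6 = 3·30 + -2·13 + -2·2 + 3·-2 = 54
  a_7 = 3·54 + -2·30 + -2·13 + 3·2 = 82
  a_8 = 3·82 + -2·54 + -2·30 + 3·13 = 117
  a_9 = 3·117 + -2·82 + -2·54 + 3·30 = 169
  a_10 = 3·169 + -2·117 + -2·82 + 3·54 = 271
  a_11 = 3·271 + -2·169 + -2·117 + 3·82 = 487
  a_12 = 3·487 + -2·271 + -2·169 + 3·117 = 932
  a_13 = 3·932 + -2·487 + -2·271 + 3·169 = 1787
  a_14 = 3·1787 + -2·932 + -2·487 + 3·271 = 3336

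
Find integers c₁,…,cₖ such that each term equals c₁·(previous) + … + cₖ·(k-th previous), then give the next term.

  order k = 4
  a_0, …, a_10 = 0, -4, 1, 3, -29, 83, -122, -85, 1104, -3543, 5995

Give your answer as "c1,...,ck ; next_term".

-3,-4,4,-1 ; 688

  a_4 = -3·3 + -4·1 + 4·-4 + -1·0 = -29
  a_5 = -3·-29 + -4·3 + 4·1 + -1·-4 = 83
  a_6 = -3·83 + -4·-29 + 4·3 + -1·1 = -122
  a_7 = -3·-122 + -4·83 + 4·-29 + -1·3 = -85
  a_8 = -3·-85 + -4·-122 + 4·83 + -1·-29 = 1104
  a_9 = -3·1104 + -4·-85 + 4·-122 + -1·83 = -3543
  a_10 = -3·-3543 + -4·1104 + 4·-85 + -1·-122 = 5995
  a_11 = -3·5995 + -4·-3543 + 4·1104 + -1·-85 = 688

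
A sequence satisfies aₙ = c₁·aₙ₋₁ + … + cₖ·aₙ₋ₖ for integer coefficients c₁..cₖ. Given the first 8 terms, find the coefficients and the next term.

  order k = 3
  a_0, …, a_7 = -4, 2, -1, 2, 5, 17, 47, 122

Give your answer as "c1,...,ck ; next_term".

4,-3,-3 ; 296

  a_3 = 4·-1 + -3·2 + -3·-4 = 2
  a_4 = 4·2 + -3·-1 + -3·2 = 5
  a_5 = 4·5 + -3·2 + -3·-1 = 17
  a_6 = 4·17 + -3·5 + -3·2 = 47
  a_7 = 4·47 + -3·17 + -3·5 = 122
  a_8 = 4·122 + -3·47 + -3·17 = 296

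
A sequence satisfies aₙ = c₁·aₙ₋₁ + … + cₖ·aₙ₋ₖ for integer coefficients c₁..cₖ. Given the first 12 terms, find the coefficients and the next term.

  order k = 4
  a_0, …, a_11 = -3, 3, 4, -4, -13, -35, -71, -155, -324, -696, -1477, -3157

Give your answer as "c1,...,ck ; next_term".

2,1,-2,1 ; -6723

  a_4 = 2·-4 + 1·4 + -2·3 + 1·-3 = -13
  a_5 = 2·-13 + 1·-4 + -2·4 + 1·3 = -35
  a_6 = 2·-35 + 1·-13 + -2·-4 + 1·4 = -71
  a_7 = 2·-71 + 1·-35 + -2·-13 + 1·-4 = -155
  a_8 = 2·-155 + 1·-71 + -2·-35 + 1·-13 = -324
  a_9 = 2·-324 + 1·-155 + -2·-71 + 1·-35 = -696
  a_10 = 2·-696 + 1·-324 + -2·-155 + 1·-71 = -1477
  a_11 = 2·-1477 + 1·-696 + -2·-324 + 1·-155 = -3157
  a_12 = 2·-3157 + 1·-1477 + -2·-696 + 1·-324 = -6723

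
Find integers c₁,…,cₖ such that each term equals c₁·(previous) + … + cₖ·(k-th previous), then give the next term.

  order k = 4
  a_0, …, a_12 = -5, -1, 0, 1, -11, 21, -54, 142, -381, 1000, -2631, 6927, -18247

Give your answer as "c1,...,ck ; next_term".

-2,1,-1,2 ; 48052

  a_4 = -2·1 + 1·0 + -1·-1 + 2·-5 = -11
  a_5 = -2·-11 + 1·1 + -1·0 + 2·-1 = 21
  a_6 = -2·21 + 1·-11 + -1·1 + 2·0 = -54
  a_7 = -2·-54 + 1·21 + -1·-11 + 2·1 = 142
  a_8 = -2·142 + 1·-54 + -1·21 + 2·-11 = -381
  a_9 = -2·-381 + 1·142 + -1·-54 + 2·21 = 1000
  a_10 = -2·1000 + 1·-381 + -1·142 + 2·-54 = -2631
  a_11 = -2·-2631 + 1·1000 + -1·-381 + 2·142 = 6927
  a_12 = -2·6927 + 1·-2631 + -1·1000 + 2·-381 = -18247
  a_13 = -2·-18247 + 1·6927 + -1·-2631 + 2·1000 = 48052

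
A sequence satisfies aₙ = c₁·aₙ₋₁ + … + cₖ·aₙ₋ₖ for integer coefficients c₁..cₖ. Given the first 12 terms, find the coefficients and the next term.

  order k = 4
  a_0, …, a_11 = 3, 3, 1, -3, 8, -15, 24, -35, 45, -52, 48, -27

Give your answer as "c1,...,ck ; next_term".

  a_4 = -1·-3 + 2·1 + 2·3 + -1·3 = 8
  a_5 = -1·8 + 2·-3 + 2·1 + -1·3 = -15
  a_6 = -1·-15 + 2·8 + 2·-3 + -1·1 = 24
  a_7 = -1·24 + 2·-15 + 2·8 + -1·-3 = -35
  a_8 = -1·-35 + 2·24 + 2·-15 + -1·8 = 45
  a_9 = -1·45 + 2·-35 + 2·24 + -1·-15 = -52
  a_10 = -1·-52 + 2·45 + 2·-35 + -1·24 = 48
  a_11 = -1·48 + 2·-52 + 2·45 + -1·-35 = -27
  a_12 = -1·-27 + 2·48 + 2·-52 + -1·45 = -26

-1,2,2,-1 ; -26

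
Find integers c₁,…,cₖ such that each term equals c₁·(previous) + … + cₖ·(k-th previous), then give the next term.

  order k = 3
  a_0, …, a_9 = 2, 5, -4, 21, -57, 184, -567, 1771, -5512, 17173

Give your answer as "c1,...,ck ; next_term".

-3,1,2 ; -53489

  a_3 = -3·-4 + 1·5 + 2·2 = 21
  a_4 = -3·21 + 1·-4 + 2·5 = -57
  a_5 = -3·-57 + 1·21 + 2·-4 = 184
  a_6 = -3·184 + 1·-57 + 2·21 = -567
  a_7 = -3·-567 + 1·184 + 2·-57 = 1771
  a_8 = -3·1771 + 1·-567 + 2·184 = -5512
  a_9 = -3·-5512 + 1·1771 + 2·-567 = 17173
  a_10 = -3·17173 + 1·-5512 + 2·1771 = -53489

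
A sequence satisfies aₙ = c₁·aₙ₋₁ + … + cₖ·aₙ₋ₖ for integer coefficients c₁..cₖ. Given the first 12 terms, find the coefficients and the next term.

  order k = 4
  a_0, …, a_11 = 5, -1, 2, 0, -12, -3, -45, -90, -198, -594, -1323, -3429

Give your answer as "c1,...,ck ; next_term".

1,3,3,-3 ; -8586

  a_4 = 1·0 + 3·2 + 3·-1 + -3·5 = -12
  a_5 = 1·-12 + 3·0 + 3·2 + -3·-1 = -3
  a_6 = 1·-3 + 3·-12 + 3·0 + -3·2 = -45
  a_7 = 1·-45 + 3·-3 + 3·-12 + -3·0 = -90
  a_8 = 1·-90 + 3·-45 + 3·-3 + -3·-12 = -198
  a_9 = 1·-198 + 3·-90 + 3·-45 + -3·-3 = -594
  a_10 = 1·-594 + 3·-198 + 3·-90 + -3·-45 = -1323
  a_11 = 1·-1323 + 3·-594 + 3·-198 + -3·-90 = -3429
  a_12 = 1·-3429 + 3·-1323 + 3·-594 + -3·-198 = -8586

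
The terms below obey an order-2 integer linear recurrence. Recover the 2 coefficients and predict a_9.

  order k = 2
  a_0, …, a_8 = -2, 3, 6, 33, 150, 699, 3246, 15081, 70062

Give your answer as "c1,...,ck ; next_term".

  a_2 = 4·3 + 3·-2 = 6
  a_3 = 4·6 + 3·3 = 33
  a_4 = 4·33 + 3·6 = 150
  a_5 = 4·150 + 3·33 = 699
  a_6 = 4·699 + 3·150 = 3246
  a_7 = 4·3246 + 3·699 = 15081
  a_8 = 4·15081 + 3·3246 = 70062
  a_9 = 4·70062 + 3·15081 = 325491

4,3 ; 325491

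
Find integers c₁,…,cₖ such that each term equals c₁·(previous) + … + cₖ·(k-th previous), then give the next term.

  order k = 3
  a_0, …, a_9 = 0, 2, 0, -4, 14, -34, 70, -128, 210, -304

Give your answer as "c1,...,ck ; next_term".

  a_3 = -3·0 + -2·2 + 1·0 = -4
  a_4 = -3·-4 + -2·0 + 1·2 = 14
  a_5 = -3·14 + -2·-4 + 1·0 = -34
  a_6 = -3·-34 + -2·14 + 1·-4 = 70
  a_7 = -3·70 + -2·-34 + 1·14 = -128
  a_8 = -3·-128 + -2·70 + 1·-34 = 210
  a_9 = -3·210 + -2·-128 + 1·70 = -304
  a_10 = -3·-304 + -2·210 + 1·-128 = 364

-3,-2,1 ; 364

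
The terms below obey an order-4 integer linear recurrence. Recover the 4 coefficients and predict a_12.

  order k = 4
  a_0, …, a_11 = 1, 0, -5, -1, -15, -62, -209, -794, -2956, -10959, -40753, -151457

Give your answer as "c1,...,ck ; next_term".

3,2,3,-2 ; -562842

  a_4 = 3·-1 + 2·-5 + 3·0 + -2·1 = -15
  a_5 = 3·-15 + 2·-1 + 3·-5 + -2·0 = -62
  a_6 = 3·-62 + 2·-15 + 3·-1 + -2·-5 = -209
  a_7 = 3·-209 + 2·-62 + 3·-15 + -2·-1 = -794
  a_8 = 3·-794 + 2·-209 + 3·-62 + -2·-15 = -2956
  a_9 = 3·-2956 + 2·-794 + 3·-209 + -2·-62 = -10959
  a_10 = 3·-10959 + 2·-2956 + 3·-794 + -2·-209 = -40753
  a_11 = 3·-40753 + 2·-10959 + 3·-2956 + -2·-794 = -151457
  a_12 = 3·-151457 + 2·-40753 + 3·-10959 + -2·-2956 = -562842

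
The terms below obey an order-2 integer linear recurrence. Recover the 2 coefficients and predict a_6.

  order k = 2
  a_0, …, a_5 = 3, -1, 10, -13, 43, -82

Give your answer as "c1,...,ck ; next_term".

  a_2 = -1·-1 + 3·3 = 10
  a_3 = -1·10 + 3·-1 = -13
  a_4 = -1·-13 + 3·10 = 43
  a_5 = -1·43 + 3·-13 = -82
  a_6 = -1·-82 + 3·43 = 211

-1,3 ; 211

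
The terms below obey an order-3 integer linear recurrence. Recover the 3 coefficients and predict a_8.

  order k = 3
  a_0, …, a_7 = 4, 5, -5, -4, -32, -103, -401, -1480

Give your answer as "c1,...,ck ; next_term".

3,3,-1 ; -5540

  a_3 = 3·-5 + 3·5 + -1·4 = -4
  a_4 = 3·-4 + 3·-5 + -1·5 = -32
  a_5 = 3·-32 + 3·-4 + -1·-5 = -103
  a_6 = 3·-103 + 3·-32 + -1·-4 = -401
  a_7 = 3·-401 + 3·-103 + -1·-32 = -1480
  a_8 = 3·-1480 + 3·-401 + -1·-103 = -5540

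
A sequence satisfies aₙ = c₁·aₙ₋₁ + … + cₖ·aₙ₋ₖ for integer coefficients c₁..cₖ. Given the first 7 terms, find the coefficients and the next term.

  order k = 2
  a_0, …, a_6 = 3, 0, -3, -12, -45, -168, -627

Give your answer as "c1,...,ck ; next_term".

  a_2 = 4·0 + -1·3 = -3
  a_3 = 4·-3 + -1·0 = -12
  a_4 = 4·-12 + -1·-3 = -45
  a_5 = 4·-45 + -1·-12 = -168
  a_6 = 4·-168 + -1·-45 = -627
  a_7 = 4·-627 + -1·-168 = -2340

4,-1 ; -2340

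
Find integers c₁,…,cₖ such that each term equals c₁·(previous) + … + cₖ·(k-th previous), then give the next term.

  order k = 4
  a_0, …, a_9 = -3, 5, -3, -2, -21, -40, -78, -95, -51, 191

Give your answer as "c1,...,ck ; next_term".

3,-2,-3,2 ; 804

  a_4 = 3·-2 + -2·-3 + -3·5 + 2·-3 = -21
  a_5 = 3·-21 + -2·-2 + -3·-3 + 2·5 = -40
  a_6 = 3·-40 + -2·-21 + -3·-2 + 2·-3 = -78
  a_7 = 3·-78 + -2·-40 + -3·-21 + 2·-2 = -95
  a_8 = 3·-95 + -2·-78 + -3·-40 + 2·-21 = -51
  a_9 = 3·-51 + -2·-95 + -3·-78 + 2·-40 = 191
  a_10 = 3·191 + -2·-51 + -3·-95 + 2·-78 = 804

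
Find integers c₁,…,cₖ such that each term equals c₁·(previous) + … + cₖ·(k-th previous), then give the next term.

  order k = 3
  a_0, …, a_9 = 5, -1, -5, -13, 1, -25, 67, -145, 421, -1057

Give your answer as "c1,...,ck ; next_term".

-1,3,-3 ; 2755

  a_3 = -1·-5 + 3·-1 + -3·5 = -13
  a_4 = -1·-13 + 3·-5 + -3·-1 = 1
  a_5 = -1·1 + 3·-13 + -3·-5 = -25
  a_6 = -1·-25 + 3·1 + -3·-13 = 67
  a_7 = -1·67 + 3·-25 + -3·1 = -145
  a_8 = -1·-145 + 3·67 + -3·-25 = 421
  a_9 = -1·421 + 3·-145 + -3·67 = -1057
  a_10 = -1·-1057 + 3·421 + -3·-145 = 2755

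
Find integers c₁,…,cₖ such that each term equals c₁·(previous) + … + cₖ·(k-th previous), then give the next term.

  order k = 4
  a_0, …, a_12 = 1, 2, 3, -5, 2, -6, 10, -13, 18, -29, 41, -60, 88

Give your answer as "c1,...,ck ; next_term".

0,1,-1,1 ; -130

  a_4 = 0·-5 + 1·3 + -1·2 + 1·1 = 2
  a_5 = 0·2 + 1·-5 + -1·3 + 1·2 = -6
  a_6 = 0·-6 + 1·2 + -1·-5 + 1·3 = 10
  a_7 = 0·10 + 1·-6 + -1·2 + 1·-5 = -13
  a_8 = 0·-13 + 1·10 + -1·-6 + 1·2 = 18
  a_9 = 0·18 + 1·-13 + -1·10 + 1·-6 = -29
  a_10 = 0·-29 + 1·18 + -1·-13 + 1·10 = 41
  a_11 = 0·41 + 1·-29 + -1·18 + 1·-13 = -60
  a_12 = 0·-60 + 1·41 + -1·-29 + 1·18 = 88
  a_13 = 0·88 + 1·-60 + -1·41 + 1·-29 = -130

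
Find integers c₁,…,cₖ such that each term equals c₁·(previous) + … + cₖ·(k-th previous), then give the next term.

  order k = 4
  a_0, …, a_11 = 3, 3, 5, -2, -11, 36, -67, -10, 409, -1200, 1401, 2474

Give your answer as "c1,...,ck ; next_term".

  a_4 = -2·-2 + -3·5 + 4·3 + -4·3 = -11
  a_5 = -2·-11 + -3·-2 + 4·5 + -4·3 = 36
  a_6 = -2·36 + -3·-11 + 4·-2 + -4·5 = -67
  a_7 = -2·-67 + -3·36 + 4·-11 + -4·-2 = -10
  a_8 = -2·-10 + -3·-67 + 4·36 + -4·-11 = 409
  a_9 = -2·409 + -3·-10 + 4·-67 + -4·36 = -1200
  a_10 = -2·-1200 + -3·409 + 4·-10 + -4·-67 = 1401
  a_11 = -2·1401 + -3·-1200 + 4·409 + -4·-10 = 2474
  a_12 = -2·2474 + -3·1401 + 4·-1200 + -4·409 = -15587

-2,-3,4,-4 ; -15587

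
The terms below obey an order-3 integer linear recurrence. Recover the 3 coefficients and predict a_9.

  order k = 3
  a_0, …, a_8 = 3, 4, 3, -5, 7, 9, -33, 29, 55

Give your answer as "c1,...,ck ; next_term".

-1,-2,2 ; -179

  a_3 = -1·3 + -2·4 + 2·3 = -5
  a_4 = -1·-5 + -2·3 + 2·4 = 7
  a_5 = -1·7 + -2·-5 + 2·3 = 9
  a_6 = -1·9 + -2·7 + 2·-5 = -33
  a_7 = -1·-33 + -2·9 + 2·7 = 29
  a_8 = -1·29 + -2·-33 + 2·9 = 55
  a_9 = -1·55 + -2·29 + 2·-33 = -179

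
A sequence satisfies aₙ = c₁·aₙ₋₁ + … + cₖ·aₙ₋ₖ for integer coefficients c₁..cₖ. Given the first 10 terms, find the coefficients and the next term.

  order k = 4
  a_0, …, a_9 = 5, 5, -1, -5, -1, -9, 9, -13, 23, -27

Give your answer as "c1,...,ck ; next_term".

  a_4 = -1·-5 + 1·-1 + 0·5 + -1·5 = -1
  a_5 = -1·-1 + 1·-5 + 0·-1 + -1·5 = -9
  a_6 = -1·-9 + 1·-1 + 0·-5 + -1·-1 = 9
  a_7 = -1·9 + 1·-9 + 0·-1 + -1·-5 = -13
  a_8 = -1·-13 + 1·9 + 0·-9 + -1·-1 = 23
  a_9 = -1·23 + 1·-13 + 0·9 + -1·-9 = -27
  a_10 = -1·-27 + 1·23 + 0·-13 + -1·9 = 41

-1,1,0,-1 ; 41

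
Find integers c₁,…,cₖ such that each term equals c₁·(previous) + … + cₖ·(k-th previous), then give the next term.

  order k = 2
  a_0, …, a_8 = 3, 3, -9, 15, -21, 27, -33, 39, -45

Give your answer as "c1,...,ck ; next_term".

-2,-1 ; 51

  a_2 = -2·3 + -1·3 = -9
  a_3 = -2·-9 + -1·3 = 15
  a_4 = -2·15 + -1·-9 = -21
  a_5 = -2·-21 + -1·15 = 27
  a_6 = -2·27 + -1·-21 = -33
  a_7 = -2·-33 + -1·27 = 39
  a_8 = -2·39 + -1·-33 = -45
  a_9 = -2·-45 + -1·39 = 51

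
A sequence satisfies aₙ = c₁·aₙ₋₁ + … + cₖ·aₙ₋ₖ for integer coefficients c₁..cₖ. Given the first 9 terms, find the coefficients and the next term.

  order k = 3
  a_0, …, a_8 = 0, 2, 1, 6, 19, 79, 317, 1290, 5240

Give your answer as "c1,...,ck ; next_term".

4,1,-3 ; 21299

  a_3 = 4·1 + 1·2 + -3·0 = 6
  a_4 = 4·6 + 1·1 + -3·2 = 19
  a_5 = 4·19 + 1·6 + -3·1 = 79
  a_6 = 4·79 + 1·19 + -3·6 = 317
  a_7 = 4·317 + 1·79 + -3·19 = 1290
  a_8 = 4·1290 + 1·317 + -3·79 = 5240
  a_9 = 4·5240 + 1·1290 + -3·317 = 21299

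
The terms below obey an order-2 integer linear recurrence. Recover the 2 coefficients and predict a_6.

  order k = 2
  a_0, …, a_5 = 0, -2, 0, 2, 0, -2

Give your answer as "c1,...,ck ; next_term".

0,-1 ; 0

  a_2 = 0·-2 + -1·0 = 0
  a_3 = 0·0 + -1·-2 = 2
  a_4 = 0·2 + -1·0 = 0
  a_5 = 0·0 + -1·2 = -2
  a_6 = 0·-2 + -1·0 = 0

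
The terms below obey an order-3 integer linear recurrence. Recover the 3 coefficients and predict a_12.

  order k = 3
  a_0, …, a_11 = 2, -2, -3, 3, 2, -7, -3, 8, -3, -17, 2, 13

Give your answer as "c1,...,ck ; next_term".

  a_3 = 1·-3 + -1·-2 + 2·2 = 3
  a_4 = 1·3 + -1·-3 + 2·-2 = 2
  a_5 = 1·2 + -1·3 + 2·-3 = -7
  a_6 = 1·-7 + -1·2 + 2·3 = -3
  a_7 = 1·-3 + -1·-7 + 2·2 = 8
  a_8 = 1·8 + -1·-3 + 2·-7 = -3
  a_9 = 1·-3 + -1·8 + 2·-3 = -17
  a_10 = 1·-17 + -1·-3 + 2·8 = 2
  a_11 = 1·2 + -1·-17 + 2·-3 = 13
  a_12 = 1·13 + -1·2 + 2·-17 = -23

1,-1,2 ; -23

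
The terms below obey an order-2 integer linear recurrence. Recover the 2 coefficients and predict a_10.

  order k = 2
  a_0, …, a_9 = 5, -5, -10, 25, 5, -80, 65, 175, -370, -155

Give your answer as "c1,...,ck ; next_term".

  a_2 = -1·-5 + -3·5 = -10
  a_3 = -1·-10 + -3·-5 = 25
  a_4 = -1·25 + -3·-10 = 5
  a_5 = -1·5 + -3·25 = -80
  a_6 = -1·-80 + -3·5 = 65
  a_7 = -1·65 + -3·-80 = 175
  a_8 = -1·175 + -3·65 = -370
  a_9 = -1·-370 + -3·175 = -155
  a_10 = -1·-155 + -3·-370 = 1265

-1,-3 ; 1265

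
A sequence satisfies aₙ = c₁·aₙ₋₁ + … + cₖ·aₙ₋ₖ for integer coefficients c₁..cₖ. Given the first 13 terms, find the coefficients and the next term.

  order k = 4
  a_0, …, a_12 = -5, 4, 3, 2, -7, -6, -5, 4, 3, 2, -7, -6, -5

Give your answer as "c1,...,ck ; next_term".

1,0,-1,1 ; 4

  a_4 = 1·2 + 0·3 + -1·4 + 1·-5 = -7
  a_5 = 1·-7 + 0·2 + -1·3 + 1·4 = -6
  a_6 = 1·-6 + 0·-7 + -1·2 + 1·3 = -5
  a_7 = 1·-5 + 0·-6 + -1·-7 + 1·2 = 4
  a_8 = 1·4 + 0·-5 + -1·-6 + 1·-7 = 3
  a_9 = 1·3 + 0·4 + -1·-5 + 1·-6 = 2
  a_10 = 1·2 + 0·3 + -1·4 + 1·-5 = -7
  a_11 = 1·-7 + 0·2 + -1·3 + 1·4 = -6
  a_12 = 1·-6 + 0·-7 + -1·2 + 1·3 = -5
  a_13 = 1·-5 + 0·-6 + -1·-7 + 1·2 = 4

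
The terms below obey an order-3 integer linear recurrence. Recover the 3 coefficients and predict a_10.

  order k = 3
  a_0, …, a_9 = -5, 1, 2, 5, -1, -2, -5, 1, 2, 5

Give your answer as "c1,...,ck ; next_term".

  a_3 = 0·2 + 0·1 + -1·-5 = 5
  a_4 = 0·5 + 0·2 + -1·1 = -1
  a_5 = 0·-1 + 0·5 + -1·2 = -2
  a_6 = 0·-2 + 0·-1 + -1·5 = -5
  a_7 = 0·-5 + 0·-2 + -1·-1 = 1
  a_8 = 0·1 + 0·-5 + -1·-2 = 2
  a_9 = 0·2 + 0·1 + -1·-5 = 5
  a_10 = 0·5 + 0·2 + -1·1 = -1

0,0,-1 ; -1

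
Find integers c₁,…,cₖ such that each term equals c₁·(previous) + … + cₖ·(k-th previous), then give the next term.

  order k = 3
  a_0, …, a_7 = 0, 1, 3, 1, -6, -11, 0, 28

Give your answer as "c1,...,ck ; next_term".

1,-2,-1 ; 39

  a_3 = 1·3 + -2·1 + -1·0 = 1
  a_4 = 1·1 + -2·3 + -1·1 = -6
  a_5 = 1·-6 + -2·1 + -1·3 = -11
  a_6 = 1·-11 + -2·-6 + -1·1 = 0
  a_7 = 1·0 + -2·-11 + -1·-6 = 28
  a_8 = 1·28 + -2·0 + -1·-11 = 39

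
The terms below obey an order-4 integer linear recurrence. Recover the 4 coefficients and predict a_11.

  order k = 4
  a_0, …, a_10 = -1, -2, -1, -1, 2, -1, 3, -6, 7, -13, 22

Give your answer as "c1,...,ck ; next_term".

  a_4 = 0·-1 + 1·-1 + -2·-2 + 1·-1 = 2
  a_5 = 0·2 + 1·-1 + -2·-1 + 1·-2 = -1
  a_6 = 0·-1 + 1·2 + -2·-1 + 1·-1 = 3
  a_7 = 0·3 + 1·-1 + -2·2 + 1·-1 = -6
  a_8 = 0·-6 + 1·3 + -2·-1 + 1·2 = 7
  a_9 = 0·7 + 1·-6 + -2·3 + 1·-1 = -13
  a_10 = 0·-13 + 1·7 + -2·-6 + 1·3 = 22
  a_11 = 0·22 + 1·-13 + -2·7 + 1·-6 = -33

0,1,-2,1 ; -33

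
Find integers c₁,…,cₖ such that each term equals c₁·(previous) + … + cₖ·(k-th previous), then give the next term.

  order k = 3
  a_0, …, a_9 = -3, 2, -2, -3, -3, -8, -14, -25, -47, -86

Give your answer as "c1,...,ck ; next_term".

  a_3 = 1·-2 + 1·2 + 1·-3 = -3
  a_4 = 1·-3 + 1·-2 + 1·2 = -3
  a_5 = 1·-3 + 1·-3 + 1·-2 = -8
  a_6 = 1·-8 + 1·-3 + 1·-3 = -14
  a_7 = 1·-14 + 1·-8 + 1·-3 = -25
  a_8 = 1·-25 + 1·-14 + 1·-8 = -47
  a_9 = 1·-47 + 1·-25 + 1·-14 = -86
  a_10 = 1·-86 + 1·-47 + 1·-25 = -158

1,1,1 ; -158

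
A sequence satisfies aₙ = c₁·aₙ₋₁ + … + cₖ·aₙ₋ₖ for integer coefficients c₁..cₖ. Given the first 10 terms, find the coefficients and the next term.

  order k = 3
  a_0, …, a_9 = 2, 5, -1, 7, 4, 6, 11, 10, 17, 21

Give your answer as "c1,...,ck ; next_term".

  a_3 = 0·-1 + 1·5 + 1·2 = 7
  a_4 = 0·7 + 1·-1 + 1·5 = 4
  a_5 = 0·4 + 1·7 + 1·-1 = 6
  a_6 = 0·6 + 1·4 + 1·7 = 11
  a_7 = 0·11 + 1·6 + 1·4 = 10
  a_8 = 0·10 + 1·11 + 1·6 = 17
  a_9 = 0·17 + 1·10 + 1·11 = 21
  a_10 = 0·21 + 1·17 + 1·10 = 27

0,1,1 ; 27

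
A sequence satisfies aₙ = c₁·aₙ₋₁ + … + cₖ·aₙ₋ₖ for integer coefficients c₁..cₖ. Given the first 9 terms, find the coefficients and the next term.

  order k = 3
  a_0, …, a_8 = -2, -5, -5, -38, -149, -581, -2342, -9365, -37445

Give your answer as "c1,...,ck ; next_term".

  a_3 = 3·-5 + 3·-5 + 4·-2 = -38
  a_4 = 3·-38 + 3·-5 + 4·-5 = -149
  a_5 = 3·-149 + 3·-38 + 4·-5 = -581
  a_6 = 3·-581 + 3·-149 + 4·-38 = -2342
  a_7 = 3·-2342 + 3·-581 + 4·-149 = -9365
  a_8 = 3·-9365 + 3·-2342 + 4·-581 = -37445
  a_9 = 3·-37445 + 3·-9365 + 4·-2342 = -149798

3,3,4 ; -149798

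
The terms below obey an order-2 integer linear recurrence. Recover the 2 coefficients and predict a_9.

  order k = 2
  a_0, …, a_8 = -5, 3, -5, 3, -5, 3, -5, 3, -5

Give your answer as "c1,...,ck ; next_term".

  a_2 = 0·3 + 1·-5 = -5
  a_3 = 0·-5 + 1·3 = 3
  a_4 = 0·3 + 1·-5 = -5
  a_5 = 0·-5 + 1·3 = 3
  a_6 = 0·3 + 1·-5 = -5
  a_7 = 0·-5 + 1·3 = 3
  a_8 = 0·3 + 1·-5 = -5
  a_9 = 0·-5 + 1·3 = 3

0,1 ; 3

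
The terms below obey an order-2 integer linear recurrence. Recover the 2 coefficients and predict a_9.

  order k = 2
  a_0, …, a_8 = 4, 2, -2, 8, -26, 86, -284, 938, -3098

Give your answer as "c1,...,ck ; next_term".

-3,1 ; 10232

  a_2 = -3·2 + 1·4 = -2
  a_3 = -3·-2 + 1·2 = 8
  a_4 = -3·8 + 1·-2 = -26
  a_5 = -3·-26 + 1·8 = 86
  a_6 = -3·86 + 1·-26 = -284
  a_7 = -3·-284 + 1·86 = 938
  a_8 = -3·938 + 1·-284 = -3098
  a_9 = -3·-3098 + 1·938 = 10232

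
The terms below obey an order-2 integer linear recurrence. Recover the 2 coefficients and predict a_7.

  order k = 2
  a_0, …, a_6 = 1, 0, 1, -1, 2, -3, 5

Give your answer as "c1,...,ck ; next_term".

-1,1 ; -8

  a_2 = -1·0 + 1·1 = 1
  a_3 = -1·1 + 1·0 = -1
  a_4 = -1·-1 + 1·1 = 2
  a_5 = -1·2 + 1·-1 = -3
  a_6 = -1·-3 + 1·2 = 5
  a_7 = -1·5 + 1·-3 = -8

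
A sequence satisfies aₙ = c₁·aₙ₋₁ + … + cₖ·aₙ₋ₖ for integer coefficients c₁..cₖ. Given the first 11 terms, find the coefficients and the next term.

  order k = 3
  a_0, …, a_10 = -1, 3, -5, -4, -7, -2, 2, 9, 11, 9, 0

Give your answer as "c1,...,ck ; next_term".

1,0,-1 ; -11

  a_3 = 1·-5 + 0·3 + -1·-1 = -4
  a_4 = 1·-4 + 0·-5 + -1·3 = -7
  a_5 = 1·-7 + 0·-4 + -1·-5 = -2
  a_6 = 1·-2 + 0·-7 + -1·-4 = 2
  a_7 = 1·2 + 0·-2 + -1·-7 = 9
  a_8 = 1·9 + 0·2 + -1·-2 = 11
  a_9 = 1·11 + 0·9 + -1·2 = 9
  a_10 = 1·9 + 0·11 + -1·9 = 0
  a_11 = 1·0 + 0·9 + -1·11 = -11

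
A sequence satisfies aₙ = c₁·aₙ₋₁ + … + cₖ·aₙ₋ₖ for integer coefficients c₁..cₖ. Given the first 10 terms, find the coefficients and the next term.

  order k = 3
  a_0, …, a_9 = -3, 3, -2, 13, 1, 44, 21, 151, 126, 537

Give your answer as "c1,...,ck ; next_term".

  a_3 = 1·-2 + 3·3 + -2·-3 = 13
  a_4 = 1·13 + 3·-2 + -2·3 = 1
  a_5 = 1·1 + 3·13 + -2·-2 = 44
  a_6 = 1·44 + 3·1 + -2·13 = 21
  a_7 = 1·21 + 3·44 + -2·1 = 151
  a_8 = 1·151 + 3·21 + -2·44 = 126
  a_9 = 1·126 + 3·151 + -2·21 = 537
  a_10 = 1·537 + 3·126 + -2·151 = 613

1,3,-2 ; 613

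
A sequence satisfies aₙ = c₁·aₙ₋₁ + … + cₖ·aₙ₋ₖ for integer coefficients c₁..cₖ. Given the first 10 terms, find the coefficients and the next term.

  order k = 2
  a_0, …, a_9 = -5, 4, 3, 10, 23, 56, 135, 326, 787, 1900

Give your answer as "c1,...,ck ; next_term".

  a_2 = 2·4 + 1·-5 = 3
  a_3 = 2·3 + 1·4 = 10
  a_4 = 2·10 + 1·3 = 23
  a_5 = 2·23 + 1·10 = 56
  a_6 = 2·56 + 1·23 = 135
  a_7 = 2·135 + 1·56 = 326
  a_8 = 2·326 + 1·135 = 787
  a_9 = 2·787 + 1·326 = 1900
  a_10 = 2·1900 + 1·787 = 4587

2,1 ; 4587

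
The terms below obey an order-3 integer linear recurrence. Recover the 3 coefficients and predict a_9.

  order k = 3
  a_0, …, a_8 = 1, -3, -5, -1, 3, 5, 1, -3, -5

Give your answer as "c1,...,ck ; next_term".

  a_3 = 0·-5 + 0·-3 + -1·1 = -1
  a_4 = 0·-1 + 0·-5 + -1·-3 = 3
  a_5 = 0·3 + 0·-1 + -1·-5 = 5
  a_6 = 0·5 + 0·3 + -1·-1 = 1
  a_7 = 0·1 + 0·5 + -1·3 = -3
  a_8 = 0·-3 + 0·1 + -1·5 = -5
  a_9 = 0·-5 + 0·-3 + -1·1 = -1

0,0,-1 ; -1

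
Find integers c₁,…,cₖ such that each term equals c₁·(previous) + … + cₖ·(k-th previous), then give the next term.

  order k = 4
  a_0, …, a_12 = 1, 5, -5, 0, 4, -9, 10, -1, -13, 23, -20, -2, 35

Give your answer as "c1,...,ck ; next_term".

  a_4 = -1·0 + -1·-5 + 0·5 + -1·1 = 4
  a_5 = -1·4 + -1·0 + 0·-5 + -1·5 = -9
  a_6 = -1·-9 + -1·4 + 0·0 + -1·-5 = 10
  a_7 = -1·10 + -1·-9 + 0·4 + -1·0 = -1
  a_8 = -1·-1 + -1·10 + 0·-9 + -1·4 = -13
  a_9 = -1·-13 + -1·-1 + 0·10 + -1·-9 = 23
  a_10 = -1·23 + -1·-13 + 0·-1 + -1·10 = -20
  a_11 = -1·-20 + -1·23 + 0·-13 + -1·-1 = -2
  a_12 = -1·-2 + -1·-20 + 0·23 + -1·-13 = 35
  a_13 = -1·35 + -1·-2 + 0·-20 + -1·23 = -56

-1,-1,0,-1 ; -56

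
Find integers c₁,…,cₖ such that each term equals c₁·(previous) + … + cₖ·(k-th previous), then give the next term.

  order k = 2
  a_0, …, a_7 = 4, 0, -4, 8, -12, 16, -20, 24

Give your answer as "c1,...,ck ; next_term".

-2,-1 ; -28

  a_2 = -2·0 + -1·4 = -4
  a_3 = -2·-4 + -1·0 = 8
  a_4 = -2·8 + -1·-4 = -12
  a_5 = -2·-12 + -1·8 = 16
  a_6 = -2·16 + -1·-12 = -20
  a_7 = -2·-20 + -1·16 = 24
  a_8 = -2·24 + -1·-20 = -28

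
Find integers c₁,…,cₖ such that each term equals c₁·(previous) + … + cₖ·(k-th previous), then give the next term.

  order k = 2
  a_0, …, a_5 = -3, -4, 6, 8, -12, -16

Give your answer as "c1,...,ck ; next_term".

0,-2 ; 24

  a_2 = 0·-4 + -2·-3 = 6
  a_3 = 0·6 + -2·-4 = 8
  a_4 = 0·8 + -2·6 = -12
  a_5 = 0·-12 + -2·8 = -16
  a_6 = 0·-16 + -2·-12 = 24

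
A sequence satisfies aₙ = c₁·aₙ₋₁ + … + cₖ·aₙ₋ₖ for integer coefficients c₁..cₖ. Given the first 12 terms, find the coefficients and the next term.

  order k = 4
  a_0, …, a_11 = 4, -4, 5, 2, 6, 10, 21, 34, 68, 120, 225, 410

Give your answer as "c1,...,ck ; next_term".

  a_4 = 0·2 + 2·5 + 2·-4 + 1·4 = 6
  a_5 = 0·6 + 2·2 + 2·5 + 1·-4 = 10
  a_6 = 0·10 + 2·6 + 2·2 + 1·5 = 21
  a_7 = 0·21 + 2·10 + 2·6 + 1·2 = 34
  a_8 = 0·34 + 2·21 + 2·10 + 1·6 = 68
  a_9 = 0·68 + 2·34 + 2·21 + 1·10 = 120
  a_10 = 0·120 + 2·68 + 2·34 + 1·21 = 225
  a_11 = 0·225 + 2·120 + 2·68 + 1·34 = 410
  a_12 = 0·410 + 2·225 + 2·120 + 1·68 = 758

0,2,2,1 ; 758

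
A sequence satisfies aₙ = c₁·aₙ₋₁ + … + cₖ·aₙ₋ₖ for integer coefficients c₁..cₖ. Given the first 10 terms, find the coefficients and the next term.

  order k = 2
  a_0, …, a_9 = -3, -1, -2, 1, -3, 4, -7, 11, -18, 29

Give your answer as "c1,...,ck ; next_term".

-1,1 ; -47

  a_2 = -1·-1 + 1·-3 = -2
  a_3 = -1·-2 + 1·-1 = 1
  a_4 = -1·1 + 1·-2 = -3
  a_5 = -1·-3 + 1·1 = 4
  a_6 = -1·4 + 1·-3 = -7
  a_7 = -1·-7 + 1·4 = 11
  a_8 = -1·11 + 1·-7 = -18
  a_9 = -1·-18 + 1·11 = 29
  a_10 = -1·29 + 1·-18 = -47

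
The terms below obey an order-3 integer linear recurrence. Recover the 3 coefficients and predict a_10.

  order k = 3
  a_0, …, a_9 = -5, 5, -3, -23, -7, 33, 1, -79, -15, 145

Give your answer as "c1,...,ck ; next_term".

1,-2,2 ; 17

  a_3 = 1·-3 + -2·5 + 2·-5 = -23
  a_4 = 1·-23 + -2·-3 + 2·5 = -7
  a_5 = 1·-7 + -2·-23 + 2·-3 = 33
  a_6 = 1·33 + -2·-7 + 2·-23 = 1
  a_7 = 1·1 + -2·33 + 2·-7 = -79
  a_8 = 1·-79 + -2·1 + 2·33 = -15
  a_9 = 1·-15 + -2·-79 + 2·1 = 145
  a_10 = 1·145 + -2·-15 + 2·-79 = 17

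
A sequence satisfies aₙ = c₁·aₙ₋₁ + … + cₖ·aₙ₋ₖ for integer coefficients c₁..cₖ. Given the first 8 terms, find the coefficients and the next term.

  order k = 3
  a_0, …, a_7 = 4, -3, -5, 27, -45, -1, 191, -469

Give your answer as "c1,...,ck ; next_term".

  a_3 = -2·-5 + -3·-3 + 2·4 = 27
  a_4 = -2·27 + -3·-5 + 2·-3 = -45
  a_5 = -2·-45 + -3·27 + 2·-5 = -1
  a_6 = -2·-1 + -3·-45 + 2·27 = 191
  a_7 = -2·191 + -3·-1 + 2·-45 = -469
  a_8 = -2·-469 + -3·191 + 2·-1 = 363

-2,-3,2 ; 363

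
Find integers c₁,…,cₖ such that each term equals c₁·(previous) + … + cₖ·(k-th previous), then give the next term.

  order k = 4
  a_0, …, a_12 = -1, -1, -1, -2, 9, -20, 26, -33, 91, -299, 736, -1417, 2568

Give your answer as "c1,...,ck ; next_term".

-3,-4,-3,4 ; -5440

  a_4 = -3·-2 + -4·-1 + -3·-1 + 4·-1 = 9
  a_5 = -3·9 + -4·-2 + -3·-1 + 4·-1 = -20
  a_6 = -3·-20 + -4·9 + -3·-2 + 4·-1 = 26
  a_7 = -3·26 + -4·-20 + -3·9 + 4·-2 = -33
  a_8 = -3·-33 + -4·26 + -3·-20 + 4·9 = 91
  a_9 = -3·91 + -4·-33 + -3·26 + 4·-20 = -299
  a_10 = -3·-299 + -4·91 + -3·-33 + 4·26 = 736
  a_11 = -3·736 + -4·-299 + -3·91 + 4·-33 = -1417
  a_12 = -3·-1417 + -4·736 + -3·-299 + 4·91 = 2568
  a_13 = -3·2568 + -4·-1417 + -3·736 + 4·-299 = -5440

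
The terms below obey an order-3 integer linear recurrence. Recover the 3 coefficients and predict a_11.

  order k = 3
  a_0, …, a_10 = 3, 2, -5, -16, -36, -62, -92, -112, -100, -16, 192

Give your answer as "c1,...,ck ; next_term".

  a_3 = 2·-5 + 0·2 + -2·3 = -16
  a_4 = 2·-16 + 0·-5 + -2·2 = -36
  a_5 = 2·-36 + 0·-16 + -2·-5 = -62
  a_6 = 2·-62 + 0·-36 + -2·-16 = -92
  a_7 = 2·-92 + 0·-62 + -2·-36 = -112
  a_8 = 2·-112 + 0·-92 + -2·-62 = -100
  a_9 = 2·-100 + 0·-112 + -2·-92 = -16
  a_10 = 2·-16 + 0·-100 + -2·-112 = 192
  a_11 = 2·192 + 0·-16 + -2·-100 = 584

2,0,-2 ; 584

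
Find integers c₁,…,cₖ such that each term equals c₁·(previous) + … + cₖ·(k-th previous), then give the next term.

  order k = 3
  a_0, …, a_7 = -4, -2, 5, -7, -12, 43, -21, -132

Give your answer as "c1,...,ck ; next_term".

  a_3 = -1·5 + -3·-2 + 2·-4 = -7
  a_4 = -1·-7 + -3·5 + 2·-2 = -12
  a_5 = -1·-12 + -3·-7 + 2·5 = 43
  a_6 = -1·43 + -3·-12 + 2·-7 = -21
  a_7 = -1·-21 + -3·43 + 2·-12 = -132
  a_8 = -1·-132 + -3·-21 + 2·43 = 281

-1,-3,2 ; 281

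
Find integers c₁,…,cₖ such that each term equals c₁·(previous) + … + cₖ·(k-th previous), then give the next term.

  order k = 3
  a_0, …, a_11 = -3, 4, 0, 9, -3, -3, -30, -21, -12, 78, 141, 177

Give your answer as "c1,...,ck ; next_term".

  a_3 = 1·0 + 0·4 + -3·-3 = 9
  a_4 = 1·9 + 0·0 + -3·4 = -3
  a_5 = 1·-3 + 0·9 + -3·0 = -3
  a_6 = 1·-3 + 0·-3 + -3·9 = -30
  a_7 = 1·-30 + 0·-3 + -3·-3 = -21
  a_8 = 1·-21 + 0·-30 + -3·-3 = -12
  a_9 = 1·-12 + 0·-21 + -3·-30 = 78
  a_10 = 1·78 + 0·-12 + -3·-21 = 141
  a_11 = 1·141 + 0·78 + -3·-12 = 177
  a_12 = 1·177 + 0·141 + -3·78 = -57

1,0,-3 ; -57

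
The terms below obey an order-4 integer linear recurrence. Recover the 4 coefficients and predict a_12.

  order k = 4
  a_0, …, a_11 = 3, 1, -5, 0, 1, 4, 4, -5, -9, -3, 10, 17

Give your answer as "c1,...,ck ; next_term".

  a_4 = 0·0 + -1·-5 + -1·1 + -1·3 = 1
  a_5 = 0·1 + -1·0 + -1·-5 + -1·1 = 4
  a_6 = 0·4 + -1·1 + -1·0 + -1·-5 = 4
  a_7 = 0·4 + -1·4 + -1·1 + -1·0 = -5
  a_8 = 0·-5 + -1·4 + -1·4 + -1·1 = -9
  a_9 = 0·-9 + -1·-5 + -1·4 + -1·4 = -3
  a_10 = 0·-3 + -1·-9 + -1·-5 + -1·4 = 10
  a_11 = 0·10 + -1·-3 + -1·-9 + -1·-5 = 17
  a_12 = 0·17 + -1·10 + -1·-3 + -1·-9 = 2

0,-1,-1,-1 ; 2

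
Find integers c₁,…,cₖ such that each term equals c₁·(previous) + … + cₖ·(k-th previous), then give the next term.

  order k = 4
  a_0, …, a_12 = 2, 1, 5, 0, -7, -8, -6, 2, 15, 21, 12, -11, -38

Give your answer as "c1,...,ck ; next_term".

1,-1,0,-1 ; -48

  a_4 = 1·0 + -1·5 + 0·1 + -1·2 = -7
  a_5 = 1·-7 + -1·0 + 0·5 + -1·1 = -8
  a_6 = 1·-8 + -1·-7 + 0·0 + -1·5 = -6
  a_7 = 1·-6 + -1·-8 + 0·-7 + -1·0 = 2
  a_8 = 1·2 + -1·-6 + 0·-8 + -1·-7 = 15
  a_9 = 1·15 + -1·2 + 0·-6 + -1·-8 = 21
  a_10 = 1·21 + -1·15 + 0·2 + -1·-6 = 12
  a_11 = 1·12 + -1·21 + 0·15 + -1·2 = -11
  a_12 = 1·-11 + -1·12 + 0·21 + -1·15 = -38
  a_13 = 1·-38 + -1·-11 + 0·12 + -1·21 = -48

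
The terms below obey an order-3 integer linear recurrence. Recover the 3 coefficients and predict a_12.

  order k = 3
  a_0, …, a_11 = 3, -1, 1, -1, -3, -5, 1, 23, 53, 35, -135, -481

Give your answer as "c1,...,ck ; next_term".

  a_3 = 2·1 + -3·-1 + -2·3 = -1
  a_4 = 2·-1 + -3·1 + -2·-1 = -3
  a_5 = 2·-3 + -3·-1 + -2·1 = -5
  a_6 = 2·-5 + -3·-3 + -2·-1 = 1
  a_7 = 2·1 + -3·-5 + -2·-3 = 23
  a_8 = 2·23 + -3·1 + -2·-5 = 53
  a_9 = 2·53 + -3·23 + -2·1 = 35
  a_10 = 2·35 + -3·53 + -2·23 = -135
  a_11 = 2·-135 + -3·35 + -2·53 = -481
  a_12 = 2·-481 + -3·-135 + -2·35 = -627

2,-3,-2 ; -627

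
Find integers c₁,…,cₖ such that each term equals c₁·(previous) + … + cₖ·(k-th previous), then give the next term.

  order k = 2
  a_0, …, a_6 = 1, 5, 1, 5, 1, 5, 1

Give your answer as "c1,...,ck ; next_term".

0,1 ; 5

  a_2 = 0·5 + 1·1 = 1
  a_3 = 0·1 + 1·5 = 5
  a_4 = 0·5 + 1·1 = 1
  a_5 = 0·1 + 1·5 = 5
  a_6 = 0·5 + 1·1 = 1
  a_7 = 0·1 + 1·5 = 5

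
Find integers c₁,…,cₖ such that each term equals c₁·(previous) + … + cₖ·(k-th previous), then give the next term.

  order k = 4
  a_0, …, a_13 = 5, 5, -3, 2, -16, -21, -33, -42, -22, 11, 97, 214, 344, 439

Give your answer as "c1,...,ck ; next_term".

1,1,-1,-2 ; 375

  a_4 = 1·2 + 1·-3 + -1·5 + -2·5 = -16
  a_5 = 1·-16 + 1·2 + -1·-3 + -2·5 = -21
  a_6 = 1·-21 + 1·-16 + -1·2 + -2·-3 = -33
  a_7 = 1·-33 + 1·-21 + -1·-16 + -2·2 = -42
  a_8 = 1·-42 + 1·-33 + -1·-21 + -2·-16 = -22
  a_9 = 1·-22 + 1·-42 + -1·-33 + -2·-21 = 11
  a_10 = 1·11 + 1·-22 + -1·-42 + -2·-33 = 97
  a_11 = 1·97 + 1·11 + -1·-22 + -2·-42 = 214
  a_12 = 1·214 + 1·97 + -1·11 + -2·-22 = 344
  a_13 = 1·344 + 1·214 + -1·97 + -2·11 = 439
  a_14 = 1·439 + 1·344 + -1·214 + -2·97 = 375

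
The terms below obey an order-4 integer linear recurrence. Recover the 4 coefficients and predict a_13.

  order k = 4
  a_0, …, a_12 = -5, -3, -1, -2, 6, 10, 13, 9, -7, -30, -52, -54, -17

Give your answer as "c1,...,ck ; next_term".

  a_4 = 1·-2 + 0·-1 + -1·-3 + -1·-5 = 6
  a_5 = 1·6 + 0·-2 + -1·-1 + -1·-3 = 10
  a_6 = 1·10 + 0·6 + -1·-2 + -1·-1 = 13
  a_7 = 1·13 + 0·10 + -1·6 + -1·-2 = 9
  a_8 = 1·9 + 0·13 + -1·10 + -1·6 = -7
  a_9 = 1·-7 + 0·9 + -1·13 + -1·10 = -30
  a_10 = 1·-30 + 0·-7 + -1·9 + -1·13 = -52
  a_11 = 1·-52 + 0·-30 + -1·-7 + -1·9 = -54
  a_12 = 1·-54 + 0·-52 + -1·-30 + -1·-7 = -17
  a_13 = 1·-17 + 0·-54 + -1·-52 + -1·-30 = 65

1,0,-1,-1 ; 65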